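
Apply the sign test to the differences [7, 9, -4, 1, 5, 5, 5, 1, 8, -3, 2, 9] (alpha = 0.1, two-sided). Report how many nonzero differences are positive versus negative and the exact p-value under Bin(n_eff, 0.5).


Step 1: Discard zero differences. Original n = 12; n_eff = number of nonzero differences = 12.
Nonzero differences (with sign): +7, +9, -4, +1, +5, +5, +5, +1, +8, -3, +2, +9
Step 2: Count signs: positive = 10, negative = 2.
Step 3: Under H0: P(positive) = 0.5, so the number of positives S ~ Bin(12, 0.5).
Step 4: Two-sided exact p-value = sum of Bin(12,0.5) probabilities at or below the observed probability = 0.038574.
Step 5: alpha = 0.1. reject H0.

n_eff = 12, pos = 10, neg = 2, p = 0.038574, reject H0.


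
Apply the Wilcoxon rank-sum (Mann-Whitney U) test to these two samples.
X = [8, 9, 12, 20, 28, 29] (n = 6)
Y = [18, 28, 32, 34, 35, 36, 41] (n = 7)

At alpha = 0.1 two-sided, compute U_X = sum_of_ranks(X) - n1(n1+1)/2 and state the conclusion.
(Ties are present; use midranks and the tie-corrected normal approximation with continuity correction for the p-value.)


Step 1: Combine and sort all 13 observations; assign midranks.
sorted (value, group): (8,X), (9,X), (12,X), (18,Y), (20,X), (28,X), (28,Y), (29,X), (32,Y), (34,Y), (35,Y), (36,Y), (41,Y)
ranks: 8->1, 9->2, 12->3, 18->4, 20->5, 28->6.5, 28->6.5, 29->8, 32->9, 34->10, 35->11, 36->12, 41->13
Step 2: Rank sum for X: R1 = 1 + 2 + 3 + 5 + 6.5 + 8 = 25.5.
Step 3: U_X = R1 - n1(n1+1)/2 = 25.5 - 6*7/2 = 25.5 - 21 = 4.5.
       U_Y = n1*n2 - U_X = 42 - 4.5 = 37.5.
Step 4: Ties are present, so use the tie-corrected normal approximation (with continuity correction) for the p-value.
Step 5: p-value = 0.022087; compare to alpha = 0.1. reject H0.

U_X = 4.5, p = 0.022087, reject H0 at alpha = 0.1.


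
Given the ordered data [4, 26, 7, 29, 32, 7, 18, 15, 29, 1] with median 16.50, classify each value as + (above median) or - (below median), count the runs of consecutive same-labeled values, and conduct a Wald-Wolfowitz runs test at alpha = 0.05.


Step 1: Compute median = 16.50; label A = above, B = below.
Labels in order: BABAABABAB  (n_A = 5, n_B = 5)
Step 2: Count runs R = 9.
Step 3: Under H0 (random ordering), E[R] = 2*n_A*n_B/(n_A+n_B) + 1 = 2*5*5/10 + 1 = 6.0000.
        Var[R] = 2*n_A*n_B*(2*n_A*n_B - n_A - n_B) / ((n_A+n_B)^2 * (n_A+n_B-1)) = 2000/900 = 2.2222.
        SD[R] = 1.4907.
Step 4: Continuity-corrected z = (R - 0.5 - E[R]) / SD[R] = (9 - 0.5 - 6.0000) / 1.4907 = 1.6771.
Step 5: Two-sided p-value via normal approximation = 2*(1 - Phi(|z|)) = 0.093533.
Step 6: alpha = 0.05. fail to reject H0.

R = 9, z = 1.6771, p = 0.093533, fail to reject H0.


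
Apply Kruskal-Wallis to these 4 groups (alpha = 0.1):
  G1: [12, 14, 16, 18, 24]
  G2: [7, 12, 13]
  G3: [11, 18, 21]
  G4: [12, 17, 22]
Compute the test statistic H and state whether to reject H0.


Step 1: Combine all N = 14 observations and assign midranks.
sorted (value, group, rank): (7,G2,1), (11,G3,2), (12,G1,4), (12,G2,4), (12,G4,4), (13,G2,6), (14,G1,7), (16,G1,8), (17,G4,9), (18,G1,10.5), (18,G3,10.5), (21,G3,12), (22,G4,13), (24,G1,14)
Step 2: Sum ranks within each group.
R_1 = 43.5 (n_1 = 5)
R_2 = 11 (n_2 = 3)
R_3 = 24.5 (n_3 = 3)
R_4 = 26 (n_4 = 3)
Step 3: H = 12/(N(N+1)) * sum(R_i^2/n_i) - 3(N+1)
     = 12/(14*15) * (43.5^2/5 + 11^2/3 + 24.5^2/3 + 26^2/3) - 3*15
     = 0.057143 * 844.2 - 45
     = 3.240000.
Step 4: Ties present; correction factor C = 1 - 30/(14^3 - 14) = 0.989011. Corrected H = 3.240000 / 0.989011 = 3.276000.
Step 5: Under H0, H ~ chi^2(3); p-value = 0.350997.
Step 6: alpha = 0.1. fail to reject H0.

H = 3.2760, df = 3, p = 0.350997, fail to reject H0.


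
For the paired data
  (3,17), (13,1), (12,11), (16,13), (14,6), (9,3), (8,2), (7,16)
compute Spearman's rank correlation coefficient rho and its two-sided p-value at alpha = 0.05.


Step 1: Rank x and y separately (midranks; no ties here).
rank(x): 3->1, 13->6, 12->5, 16->8, 14->7, 9->4, 8->3, 7->2
rank(y): 17->8, 1->1, 11->5, 13->6, 6->4, 3->3, 2->2, 16->7
Step 2: d_i = R_x(i) - R_y(i); compute d_i^2.
  (1-8)^2=49, (6-1)^2=25, (5-5)^2=0, (8-6)^2=4, (7-4)^2=9, (4-3)^2=1, (3-2)^2=1, (2-7)^2=25
sum(d^2) = 114.
Step 3: rho = 1 - 6*114 / (8*(8^2 - 1)) = 1 - 684/504 = -0.357143.
Step 4: Under H0, t = rho * sqrt((n-2)/(1-rho^2)) = -0.9366 ~ t(6).
Step 5: Two-sided p-value from the t-distribution with 6 df = 0.385121.
Step 6: alpha = 0.05. fail to reject H0.

rho = -0.3571, p = 0.385121, fail to reject H0 at alpha = 0.05.


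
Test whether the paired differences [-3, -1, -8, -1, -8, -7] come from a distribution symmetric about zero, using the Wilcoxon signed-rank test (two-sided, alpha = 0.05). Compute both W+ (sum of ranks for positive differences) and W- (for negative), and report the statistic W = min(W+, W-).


Step 1: Drop any zero differences (none here) and take |d_i|.
|d| = [3, 1, 8, 1, 8, 7]
Step 2: Midrank |d_i| (ties get averaged ranks).
ranks: |3|->3, |1|->1.5, |8|->5.5, |1|->1.5, |8|->5.5, |7|->4
Step 3: Attach original signs; sum ranks with positive sign and with negative sign.
W+ = 0 = 0
W- = 3 + 1.5 + 5.5 + 1.5 + 5.5 + 4 = 21
(Check: W+ + W- = 21 should equal n(n+1)/2 = 21.)
Step 4: Test statistic W = min(W+, W-) = 0.
Step 5: Ties in |d|, so use the tie-corrected normal approximation.
        E[W] = n(n+1)/4 = 6*7/4 = 10.5.
        Tie groups: |d|=1 (t=2), |d|=8 (t=2); sum(t^3 - t) = 12.
        Var[W] = n(n+1)(2n+1)/24 - sum(t^3-t)/48 = 546/24 - 12/48 = 22.5.
        z = (W - E[W]) / sqrt(Var[W]) = (0 - 10.5) / 4.7434 = -2.2136.
        Two-sided p = 2*Phi(z) = 0.026857.
Step 6: alpha = 0.05. reject H0.

W+ = 0, W- = 21, W = min = 0, p = 0.026857, reject H0.


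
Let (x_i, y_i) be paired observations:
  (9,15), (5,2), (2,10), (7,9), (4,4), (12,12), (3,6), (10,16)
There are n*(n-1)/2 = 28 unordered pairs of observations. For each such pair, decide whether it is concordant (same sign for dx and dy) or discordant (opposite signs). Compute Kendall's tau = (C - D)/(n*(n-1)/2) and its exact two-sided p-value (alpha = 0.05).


Step 1: Enumerate the 28 unordered pairs (i,j) with i<j and classify each by sign(x_j-x_i) * sign(y_j-y_i).
  (1,2):dx=-4,dy=-13->C; (1,3):dx=-7,dy=-5->C; (1,4):dx=-2,dy=-6->C; (1,5):dx=-5,dy=-11->C
  (1,6):dx=+3,dy=-3->D; (1,7):dx=-6,dy=-9->C; (1,8):dx=+1,dy=+1->C; (2,3):dx=-3,dy=+8->D
  (2,4):dx=+2,dy=+7->C; (2,5):dx=-1,dy=+2->D; (2,6):dx=+7,dy=+10->C; (2,7):dx=-2,dy=+4->D
  (2,8):dx=+5,dy=+14->C; (3,4):dx=+5,dy=-1->D; (3,5):dx=+2,dy=-6->D; (3,6):dx=+10,dy=+2->C
  (3,7):dx=+1,dy=-4->D; (3,8):dx=+8,dy=+6->C; (4,5):dx=-3,dy=-5->C; (4,6):dx=+5,dy=+3->C
  (4,7):dx=-4,dy=-3->C; (4,8):dx=+3,dy=+7->C; (5,6):dx=+8,dy=+8->C; (5,7):dx=-1,dy=+2->D
  (5,8):dx=+6,dy=+12->C; (6,7):dx=-9,dy=-6->C; (6,8):dx=-2,dy=+4->D; (7,8):dx=+7,dy=+10->C
Step 2: C = 19, D = 9, total pairs = 28.
Step 3: tau = (C - D)/(n(n-1)/2) = (19 - 9)/28 = 0.357143.
Step 4: Exact two-sided p-value (enumerate n! = 40320 permutations of y under H0): p = 0.275099.
Step 5: alpha = 0.05. fail to reject H0.

tau_b = 0.3571 (C=19, D=9), p = 0.275099, fail to reject H0.


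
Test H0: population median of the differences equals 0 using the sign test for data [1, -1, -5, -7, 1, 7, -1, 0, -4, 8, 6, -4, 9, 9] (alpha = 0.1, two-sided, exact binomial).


Step 1: Discard zero differences. Original n = 14; n_eff = number of nonzero differences = 13.
Nonzero differences (with sign): +1, -1, -5, -7, +1, +7, -1, -4, +8, +6, -4, +9, +9
Step 2: Count signs: positive = 7, negative = 6.
Step 3: Under H0: P(positive) = 0.5, so the number of positives S ~ Bin(13, 0.5).
Step 4: Two-sided exact p-value = sum of Bin(13,0.5) probabilities at or below the observed probability = 1.000000.
Step 5: alpha = 0.1. fail to reject H0.

n_eff = 13, pos = 7, neg = 6, p = 1.000000, fail to reject H0.


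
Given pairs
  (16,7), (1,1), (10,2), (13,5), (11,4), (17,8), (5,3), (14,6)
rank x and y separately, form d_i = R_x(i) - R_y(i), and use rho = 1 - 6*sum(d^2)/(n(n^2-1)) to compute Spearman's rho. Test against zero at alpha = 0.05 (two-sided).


Step 1: Rank x and y separately (midranks; no ties here).
rank(x): 16->7, 1->1, 10->3, 13->5, 11->4, 17->8, 5->2, 14->6
rank(y): 7->7, 1->1, 2->2, 5->5, 4->4, 8->8, 3->3, 6->6
Step 2: d_i = R_x(i) - R_y(i); compute d_i^2.
  (7-7)^2=0, (1-1)^2=0, (3-2)^2=1, (5-5)^2=0, (4-4)^2=0, (8-8)^2=0, (2-3)^2=1, (6-6)^2=0
sum(d^2) = 2.
Step 3: rho = 1 - 6*2 / (8*(8^2 - 1)) = 1 - 12/504 = 0.976190.
Step 4: Under H0, t = rho * sqrt((n-2)/(1-rho^2)) = 11.0235 ~ t(6).
Step 5: Two-sided p-value from the t-distribution with 6 df = 0.000033.
Step 6: alpha = 0.05. reject H0.

rho = 0.9762, p = 0.000033, reject H0 at alpha = 0.05.


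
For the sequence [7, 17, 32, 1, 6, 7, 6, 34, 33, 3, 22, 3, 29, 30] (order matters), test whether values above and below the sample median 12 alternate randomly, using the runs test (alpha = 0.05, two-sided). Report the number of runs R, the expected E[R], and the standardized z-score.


Step 1: Compute median = 12; label A = above, B = below.
Labels in order: BAABBBBAABABAA  (n_A = 7, n_B = 7)
Step 2: Count runs R = 8.
Step 3: Under H0 (random ordering), E[R] = 2*n_A*n_B/(n_A+n_B) + 1 = 2*7*7/14 + 1 = 8.0000.
        Var[R] = 2*n_A*n_B*(2*n_A*n_B - n_A - n_B) / ((n_A+n_B)^2 * (n_A+n_B-1)) = 8232/2548 = 3.2308.
        SD[R] = 1.7974.
Step 4: R = E[R], so z = 0 with no continuity correction.
Step 5: Two-sided p-value via normal approximation = 2*(1 - Phi(|z|)) = 1.000000.
Step 6: alpha = 0.05. fail to reject H0.

R = 8, z = 0.0000, p = 1.000000, fail to reject H0.


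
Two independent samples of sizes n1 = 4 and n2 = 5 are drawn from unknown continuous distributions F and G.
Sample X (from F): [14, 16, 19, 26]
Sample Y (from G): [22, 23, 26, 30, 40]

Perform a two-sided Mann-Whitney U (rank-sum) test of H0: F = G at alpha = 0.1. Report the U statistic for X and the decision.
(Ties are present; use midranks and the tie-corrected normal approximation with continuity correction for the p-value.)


Step 1: Combine and sort all 9 observations; assign midranks.
sorted (value, group): (14,X), (16,X), (19,X), (22,Y), (23,Y), (26,X), (26,Y), (30,Y), (40,Y)
ranks: 14->1, 16->2, 19->3, 22->4, 23->5, 26->6.5, 26->6.5, 30->8, 40->9
Step 2: Rank sum for X: R1 = 1 + 2 + 3 + 6.5 = 12.5.
Step 3: U_X = R1 - n1(n1+1)/2 = 12.5 - 4*5/2 = 12.5 - 10 = 2.5.
       U_Y = n1*n2 - U_X = 20 - 2.5 = 17.5.
Step 4: Ties are present, so use the tie-corrected normal approximation (with continuity correction) for the p-value.
Step 5: p-value = 0.085100; compare to alpha = 0.1. reject H0.

U_X = 2.5, p = 0.085100, reject H0 at alpha = 0.1.


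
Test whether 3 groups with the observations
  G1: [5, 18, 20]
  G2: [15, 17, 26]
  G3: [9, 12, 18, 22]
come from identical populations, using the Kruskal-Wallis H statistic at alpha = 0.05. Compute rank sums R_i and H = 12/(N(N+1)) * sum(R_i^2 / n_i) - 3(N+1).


Step 1: Combine all N = 10 observations and assign midranks.
sorted (value, group, rank): (5,G1,1), (9,G3,2), (12,G3,3), (15,G2,4), (17,G2,5), (18,G1,6.5), (18,G3,6.5), (20,G1,8), (22,G3,9), (26,G2,10)
Step 2: Sum ranks within each group.
R_1 = 15.5 (n_1 = 3)
R_2 = 19 (n_2 = 3)
R_3 = 20.5 (n_3 = 4)
Step 3: H = 12/(N(N+1)) * sum(R_i^2/n_i) - 3(N+1)
     = 12/(10*11) * (15.5^2/3 + 19^2/3 + 20.5^2/4) - 3*11
     = 0.109091 * 305.479 - 33
     = 0.325000.
Step 4: Ties present; correction factor C = 1 - 6/(10^3 - 10) = 0.993939. Corrected H = 0.325000 / 0.993939 = 0.326982.
Step 5: Under H0, H ~ chi^2(2); p-value = 0.849174.
Step 6: alpha = 0.05. fail to reject H0.

H = 0.3270, df = 2, p = 0.849174, fail to reject H0.


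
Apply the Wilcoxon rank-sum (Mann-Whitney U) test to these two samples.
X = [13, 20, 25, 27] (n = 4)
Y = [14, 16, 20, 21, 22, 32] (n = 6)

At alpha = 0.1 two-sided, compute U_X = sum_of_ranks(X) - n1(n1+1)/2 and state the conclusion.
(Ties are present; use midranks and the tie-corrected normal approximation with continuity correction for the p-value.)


Step 1: Combine and sort all 10 observations; assign midranks.
sorted (value, group): (13,X), (14,Y), (16,Y), (20,X), (20,Y), (21,Y), (22,Y), (25,X), (27,X), (32,Y)
ranks: 13->1, 14->2, 16->3, 20->4.5, 20->4.5, 21->6, 22->7, 25->8, 27->9, 32->10
Step 2: Rank sum for X: R1 = 1 + 4.5 + 8 + 9 = 22.5.
Step 3: U_X = R1 - n1(n1+1)/2 = 22.5 - 4*5/2 = 22.5 - 10 = 12.5.
       U_Y = n1*n2 - U_X = 24 - 12.5 = 11.5.
Step 4: Ties are present, so use the tie-corrected normal approximation (with continuity correction) for the p-value.
Step 5: p-value = 1.000000; compare to alpha = 0.1. fail to reject H0.

U_X = 12.5, p = 1.000000, fail to reject H0 at alpha = 0.1.


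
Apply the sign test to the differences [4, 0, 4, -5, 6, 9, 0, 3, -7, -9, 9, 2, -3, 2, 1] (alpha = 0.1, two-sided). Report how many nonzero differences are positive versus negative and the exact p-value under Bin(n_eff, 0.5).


Step 1: Discard zero differences. Original n = 15; n_eff = number of nonzero differences = 13.
Nonzero differences (with sign): +4, +4, -5, +6, +9, +3, -7, -9, +9, +2, -3, +2, +1
Step 2: Count signs: positive = 9, negative = 4.
Step 3: Under H0: P(positive) = 0.5, so the number of positives S ~ Bin(13, 0.5).
Step 4: Two-sided exact p-value = sum of Bin(13,0.5) probabilities at or below the observed probability = 0.266846.
Step 5: alpha = 0.1. fail to reject H0.

n_eff = 13, pos = 9, neg = 4, p = 0.266846, fail to reject H0.


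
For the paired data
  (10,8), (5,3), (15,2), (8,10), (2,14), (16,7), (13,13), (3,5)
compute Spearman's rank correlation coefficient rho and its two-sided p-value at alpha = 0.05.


Step 1: Rank x and y separately (midranks; no ties here).
rank(x): 10->5, 5->3, 15->7, 8->4, 2->1, 16->8, 13->6, 3->2
rank(y): 8->5, 3->2, 2->1, 10->6, 14->8, 7->4, 13->7, 5->3
Step 2: d_i = R_x(i) - R_y(i); compute d_i^2.
  (5-5)^2=0, (3-2)^2=1, (7-1)^2=36, (4-6)^2=4, (1-8)^2=49, (8-4)^2=16, (6-7)^2=1, (2-3)^2=1
sum(d^2) = 108.
Step 3: rho = 1 - 6*108 / (8*(8^2 - 1)) = 1 - 648/504 = -0.285714.
Step 4: Under H0, t = rho * sqrt((n-2)/(1-rho^2)) = -0.7303 ~ t(6).
Step 5: Two-sided p-value from the t-distribution with 6 df = 0.492726.
Step 6: alpha = 0.05. fail to reject H0.

rho = -0.2857, p = 0.492726, fail to reject H0 at alpha = 0.05.


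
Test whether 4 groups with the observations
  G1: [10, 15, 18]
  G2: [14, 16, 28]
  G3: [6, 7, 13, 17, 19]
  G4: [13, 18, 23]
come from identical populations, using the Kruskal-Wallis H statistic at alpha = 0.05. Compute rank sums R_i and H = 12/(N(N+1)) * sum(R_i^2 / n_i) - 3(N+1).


Step 1: Combine all N = 14 observations and assign midranks.
sorted (value, group, rank): (6,G3,1), (7,G3,2), (10,G1,3), (13,G3,4.5), (13,G4,4.5), (14,G2,6), (15,G1,7), (16,G2,8), (17,G3,9), (18,G1,10.5), (18,G4,10.5), (19,G3,12), (23,G4,13), (28,G2,14)
Step 2: Sum ranks within each group.
R_1 = 20.5 (n_1 = 3)
R_2 = 28 (n_2 = 3)
R_3 = 28.5 (n_3 = 5)
R_4 = 28 (n_4 = 3)
Step 3: H = 12/(N(N+1)) * sum(R_i^2/n_i) - 3(N+1)
     = 12/(14*15) * (20.5^2/3 + 28^2/3 + 28.5^2/5 + 28^2/3) - 3*15
     = 0.057143 * 825.2 - 45
     = 2.154286.
Step 4: Ties present; correction factor C = 1 - 12/(14^3 - 14) = 0.995604. Corrected H = 2.154286 / 0.995604 = 2.163797.
Step 5: Under H0, H ~ chi^2(3); p-value = 0.539114.
Step 6: alpha = 0.05. fail to reject H0.

H = 2.1638, df = 3, p = 0.539114, fail to reject H0.


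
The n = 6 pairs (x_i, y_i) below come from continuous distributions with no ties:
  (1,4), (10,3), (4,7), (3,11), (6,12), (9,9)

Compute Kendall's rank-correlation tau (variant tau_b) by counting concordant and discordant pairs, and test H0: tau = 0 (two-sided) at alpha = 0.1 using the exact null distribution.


Step 1: Enumerate the 15 unordered pairs (i,j) with i<j and classify each by sign(x_j-x_i) * sign(y_j-y_i).
  (1,2):dx=+9,dy=-1->D; (1,3):dx=+3,dy=+3->C; (1,4):dx=+2,dy=+7->C; (1,5):dx=+5,dy=+8->C
  (1,6):dx=+8,dy=+5->C; (2,3):dx=-6,dy=+4->D; (2,4):dx=-7,dy=+8->D; (2,5):dx=-4,dy=+9->D
  (2,6):dx=-1,dy=+6->D; (3,4):dx=-1,dy=+4->D; (3,5):dx=+2,dy=+5->C; (3,6):dx=+5,dy=+2->C
  (4,5):dx=+3,dy=+1->C; (4,6):dx=+6,dy=-2->D; (5,6):dx=+3,dy=-3->D
Step 2: C = 7, D = 8, total pairs = 15.
Step 3: tau = (C - D)/(n(n-1)/2) = (7 - 8)/15 = -0.066667.
Step 4: Exact two-sided p-value (enumerate n! = 720 permutations of y under H0): p = 1.000000.
Step 5: alpha = 0.1. fail to reject H0.

tau_b = -0.0667 (C=7, D=8), p = 1.000000, fail to reject H0.


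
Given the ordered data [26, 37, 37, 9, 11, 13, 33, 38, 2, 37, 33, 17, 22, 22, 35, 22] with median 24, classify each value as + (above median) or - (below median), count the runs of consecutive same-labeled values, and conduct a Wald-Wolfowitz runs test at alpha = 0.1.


Step 1: Compute median = 24; label A = above, B = below.
Labels in order: AAABBBAABAABBBAB  (n_A = 8, n_B = 8)
Step 2: Count runs R = 8.
Step 3: Under H0 (random ordering), E[R] = 2*n_A*n_B/(n_A+n_B) + 1 = 2*8*8/16 + 1 = 9.0000.
        Var[R] = 2*n_A*n_B*(2*n_A*n_B - n_A - n_B) / ((n_A+n_B)^2 * (n_A+n_B-1)) = 14336/3840 = 3.7333.
        SD[R] = 1.9322.
Step 4: Continuity-corrected z = (R + 0.5 - E[R]) / SD[R] = (8 + 0.5 - 9.0000) / 1.9322 = -0.2588.
Step 5: Two-sided p-value via normal approximation = 2*(1 - Phi(|z|)) = 0.795809.
Step 6: alpha = 0.1. fail to reject H0.

R = 8, z = -0.2588, p = 0.795809, fail to reject H0.


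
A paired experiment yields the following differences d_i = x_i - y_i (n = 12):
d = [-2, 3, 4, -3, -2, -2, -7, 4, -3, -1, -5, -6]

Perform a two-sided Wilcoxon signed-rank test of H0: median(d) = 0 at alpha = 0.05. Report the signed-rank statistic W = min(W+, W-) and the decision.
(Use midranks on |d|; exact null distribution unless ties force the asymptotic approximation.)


Step 1: Drop any zero differences (none here) and take |d_i|.
|d| = [2, 3, 4, 3, 2, 2, 7, 4, 3, 1, 5, 6]
Step 2: Midrank |d_i| (ties get averaged ranks).
ranks: |2|->3, |3|->6, |4|->8.5, |3|->6, |2|->3, |2|->3, |7|->12, |4|->8.5, |3|->6, |1|->1, |5|->10, |6|->11
Step 3: Attach original signs; sum ranks with positive sign and with negative sign.
W+ = 6 + 8.5 + 8.5 = 23
W- = 3 + 6 + 3 + 3 + 12 + 6 + 1 + 10 + 11 = 55
(Check: W+ + W- = 78 should equal n(n+1)/2 = 78.)
Step 4: Test statistic W = min(W+, W-) = 23.
Step 5: Ties in |d|, so use the tie-corrected normal approximation.
        E[W] = n(n+1)/4 = 12*13/4 = 39.
        Tie groups: |d|=2 (t=3), |d|=3 (t=3), |d|=4 (t=2); sum(t^3 - t) = 54.
        Var[W] = n(n+1)(2n+1)/24 - sum(t^3-t)/48 = 3900/24 - 54/48 = 161.375.
        z = (W - E[W]) / sqrt(Var[W]) = (23 - 39) / 12.7033 = -1.2595.
        Two-sided p = 2*Phi(z) = 0.207846.
Step 6: alpha = 0.05. fail to reject H0.

W+ = 23, W- = 55, W = min = 23, p = 0.207846, fail to reject H0.


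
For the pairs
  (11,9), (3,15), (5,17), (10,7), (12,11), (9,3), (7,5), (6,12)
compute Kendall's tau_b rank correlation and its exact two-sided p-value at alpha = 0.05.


Step 1: Enumerate the 28 unordered pairs (i,j) with i<j and classify each by sign(x_j-x_i) * sign(y_j-y_i).
  (1,2):dx=-8,dy=+6->D; (1,3):dx=-6,dy=+8->D; (1,4):dx=-1,dy=-2->C; (1,5):dx=+1,dy=+2->C
  (1,6):dx=-2,dy=-6->C; (1,7):dx=-4,dy=-4->C; (1,8):dx=-5,dy=+3->D; (2,3):dx=+2,dy=+2->C
  (2,4):dx=+7,dy=-8->D; (2,5):dx=+9,dy=-4->D; (2,6):dx=+6,dy=-12->D; (2,7):dx=+4,dy=-10->D
  (2,8):dx=+3,dy=-3->D; (3,4):dx=+5,dy=-10->D; (3,5):dx=+7,dy=-6->D; (3,6):dx=+4,dy=-14->D
  (3,7):dx=+2,dy=-12->D; (3,8):dx=+1,dy=-5->D; (4,5):dx=+2,dy=+4->C; (4,6):dx=-1,dy=-4->C
  (4,7):dx=-3,dy=-2->C; (4,8):dx=-4,dy=+5->D; (5,6):dx=-3,dy=-8->C; (5,7):dx=-5,dy=-6->C
  (5,8):dx=-6,dy=+1->D; (6,7):dx=-2,dy=+2->D; (6,8):dx=-3,dy=+9->D; (7,8):dx=-1,dy=+7->D
Step 2: C = 10, D = 18, total pairs = 28.
Step 3: tau = (C - D)/(n(n-1)/2) = (10 - 18)/28 = -0.285714.
Step 4: Exact two-sided p-value (enumerate n! = 40320 permutations of y under H0): p = 0.398760.
Step 5: alpha = 0.05. fail to reject H0.

tau_b = -0.2857 (C=10, D=18), p = 0.398760, fail to reject H0.


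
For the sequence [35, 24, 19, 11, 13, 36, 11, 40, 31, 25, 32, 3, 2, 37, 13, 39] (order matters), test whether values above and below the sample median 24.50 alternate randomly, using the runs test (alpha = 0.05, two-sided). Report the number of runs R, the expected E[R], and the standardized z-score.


Step 1: Compute median = 24.50; label A = above, B = below.
Labels in order: ABBBBABAAAABBABA  (n_A = 8, n_B = 8)
Step 2: Count runs R = 9.
Step 3: Under H0 (random ordering), E[R] = 2*n_A*n_B/(n_A+n_B) + 1 = 2*8*8/16 + 1 = 9.0000.
        Var[R] = 2*n_A*n_B*(2*n_A*n_B - n_A - n_B) / ((n_A+n_B)^2 * (n_A+n_B-1)) = 14336/3840 = 3.7333.
        SD[R] = 1.9322.
Step 4: R = E[R], so z = 0 with no continuity correction.
Step 5: Two-sided p-value via normal approximation = 2*(1 - Phi(|z|)) = 1.000000.
Step 6: alpha = 0.05. fail to reject H0.

R = 9, z = 0.0000, p = 1.000000, fail to reject H0.


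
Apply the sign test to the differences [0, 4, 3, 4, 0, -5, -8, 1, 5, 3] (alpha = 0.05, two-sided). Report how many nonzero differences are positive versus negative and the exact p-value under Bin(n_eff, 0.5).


Step 1: Discard zero differences. Original n = 10; n_eff = number of nonzero differences = 8.
Nonzero differences (with sign): +4, +3, +4, -5, -8, +1, +5, +3
Step 2: Count signs: positive = 6, negative = 2.
Step 3: Under H0: P(positive) = 0.5, so the number of positives S ~ Bin(8, 0.5).
Step 4: Two-sided exact p-value = sum of Bin(8,0.5) probabilities at or below the observed probability = 0.289062.
Step 5: alpha = 0.05. fail to reject H0.

n_eff = 8, pos = 6, neg = 2, p = 0.289062, fail to reject H0.


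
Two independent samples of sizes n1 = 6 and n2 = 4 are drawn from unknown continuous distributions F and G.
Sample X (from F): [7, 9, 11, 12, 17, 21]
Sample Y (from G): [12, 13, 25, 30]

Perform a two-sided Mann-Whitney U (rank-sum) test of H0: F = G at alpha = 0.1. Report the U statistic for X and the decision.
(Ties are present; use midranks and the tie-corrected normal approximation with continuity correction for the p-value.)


Step 1: Combine and sort all 10 observations; assign midranks.
sorted (value, group): (7,X), (9,X), (11,X), (12,X), (12,Y), (13,Y), (17,X), (21,X), (25,Y), (30,Y)
ranks: 7->1, 9->2, 11->3, 12->4.5, 12->4.5, 13->6, 17->7, 21->8, 25->9, 30->10
Step 2: Rank sum for X: R1 = 1 + 2 + 3 + 4.5 + 7 + 8 = 25.5.
Step 3: U_X = R1 - n1(n1+1)/2 = 25.5 - 6*7/2 = 25.5 - 21 = 4.5.
       U_Y = n1*n2 - U_X = 24 - 4.5 = 19.5.
Step 4: Ties are present, so use the tie-corrected normal approximation (with continuity correction) for the p-value.
Step 5: p-value = 0.134407; compare to alpha = 0.1. fail to reject H0.

U_X = 4.5, p = 0.134407, fail to reject H0 at alpha = 0.1.


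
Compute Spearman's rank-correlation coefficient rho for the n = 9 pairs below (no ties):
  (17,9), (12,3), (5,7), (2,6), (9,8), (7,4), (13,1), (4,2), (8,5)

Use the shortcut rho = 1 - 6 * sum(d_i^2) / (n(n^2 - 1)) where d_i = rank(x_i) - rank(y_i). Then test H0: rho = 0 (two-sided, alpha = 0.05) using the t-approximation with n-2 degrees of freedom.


Step 1: Rank x and y separately (midranks; no ties here).
rank(x): 17->9, 12->7, 5->3, 2->1, 9->6, 7->4, 13->8, 4->2, 8->5
rank(y): 9->9, 3->3, 7->7, 6->6, 8->8, 4->4, 1->1, 2->2, 5->5
Step 2: d_i = R_x(i) - R_y(i); compute d_i^2.
  (9-9)^2=0, (7-3)^2=16, (3-7)^2=16, (1-6)^2=25, (6-8)^2=4, (4-4)^2=0, (8-1)^2=49, (2-2)^2=0, (5-5)^2=0
sum(d^2) = 110.
Step 3: rho = 1 - 6*110 / (9*(9^2 - 1)) = 1 - 660/720 = 0.083333.
Step 4: Under H0, t = rho * sqrt((n-2)/(1-rho^2)) = 0.2212 ~ t(7).
Step 5: Two-sided p-value from the t-distribution with 7 df = 0.831214.
Step 6: alpha = 0.05. fail to reject H0.

rho = 0.0833, p = 0.831214, fail to reject H0 at alpha = 0.05.


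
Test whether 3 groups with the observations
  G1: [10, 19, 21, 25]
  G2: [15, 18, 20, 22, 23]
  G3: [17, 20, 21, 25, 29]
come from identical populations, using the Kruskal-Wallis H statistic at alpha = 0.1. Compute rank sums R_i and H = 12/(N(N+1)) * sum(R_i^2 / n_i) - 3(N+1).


Step 1: Combine all N = 14 observations and assign midranks.
sorted (value, group, rank): (10,G1,1), (15,G2,2), (17,G3,3), (18,G2,4), (19,G1,5), (20,G2,6.5), (20,G3,6.5), (21,G1,8.5), (21,G3,8.5), (22,G2,10), (23,G2,11), (25,G1,12.5), (25,G3,12.5), (29,G3,14)
Step 2: Sum ranks within each group.
R_1 = 27 (n_1 = 4)
R_2 = 33.5 (n_2 = 5)
R_3 = 44.5 (n_3 = 5)
Step 3: H = 12/(N(N+1)) * sum(R_i^2/n_i) - 3(N+1)
     = 12/(14*15) * (27^2/4 + 33.5^2/5 + 44.5^2/5) - 3*15
     = 0.057143 * 802.75 - 45
     = 0.871429.
Step 4: Ties present; correction factor C = 1 - 18/(14^3 - 14) = 0.993407. Corrected H = 0.871429 / 0.993407 = 0.877212.
Step 5: Under H0, H ~ chi^2(2); p-value = 0.644935.
Step 6: alpha = 0.1. fail to reject H0.

H = 0.8772, df = 2, p = 0.644935, fail to reject H0.


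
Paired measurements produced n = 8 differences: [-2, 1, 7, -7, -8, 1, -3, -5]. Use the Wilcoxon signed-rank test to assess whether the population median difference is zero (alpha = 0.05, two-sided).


Step 1: Drop any zero differences (none here) and take |d_i|.
|d| = [2, 1, 7, 7, 8, 1, 3, 5]
Step 2: Midrank |d_i| (ties get averaged ranks).
ranks: |2|->3, |1|->1.5, |7|->6.5, |7|->6.5, |8|->8, |1|->1.5, |3|->4, |5|->5
Step 3: Attach original signs; sum ranks with positive sign and with negative sign.
W+ = 1.5 + 6.5 + 1.5 = 9.5
W- = 3 + 6.5 + 8 + 4 + 5 = 26.5
(Check: W+ + W- = 36 should equal n(n+1)/2 = 36.)
Step 4: Test statistic W = min(W+, W-) = 9.5.
Step 5: Ties in |d|, so use the tie-corrected normal approximation.
        E[W] = n(n+1)/4 = 8*9/4 = 18.
        Tie groups: |d|=1 (t=2), |d|=7 (t=2); sum(t^3 - t) = 12.
        Var[W] = n(n+1)(2n+1)/24 - sum(t^3-t)/48 = 1224/24 - 12/48 = 50.75.
        z = (W - E[W]) / sqrt(Var[W]) = (9.5 - 18) / 7.1239 = -1.1932.
        Two-sided p = 2*Phi(z) = 0.232804.
Step 6: alpha = 0.05. fail to reject H0.

W+ = 9.5, W- = 26.5, W = min = 9.5, p = 0.232804, fail to reject H0.


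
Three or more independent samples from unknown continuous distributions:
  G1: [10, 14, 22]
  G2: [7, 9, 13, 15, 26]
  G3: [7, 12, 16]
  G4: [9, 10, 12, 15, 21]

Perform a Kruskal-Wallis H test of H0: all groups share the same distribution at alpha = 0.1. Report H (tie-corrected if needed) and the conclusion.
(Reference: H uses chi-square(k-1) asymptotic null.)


Step 1: Combine all N = 16 observations and assign midranks.
sorted (value, group, rank): (7,G2,1.5), (7,G3,1.5), (9,G2,3.5), (9,G4,3.5), (10,G1,5.5), (10,G4,5.5), (12,G3,7.5), (12,G4,7.5), (13,G2,9), (14,G1,10), (15,G2,11.5), (15,G4,11.5), (16,G3,13), (21,G4,14), (22,G1,15), (26,G2,16)
Step 2: Sum ranks within each group.
R_1 = 30.5 (n_1 = 3)
R_2 = 41.5 (n_2 = 5)
R_3 = 22 (n_3 = 3)
R_4 = 42 (n_4 = 5)
Step 3: H = 12/(N(N+1)) * sum(R_i^2/n_i) - 3(N+1)
     = 12/(16*17) * (30.5^2/3 + 41.5^2/5 + 22^2/3 + 42^2/5) - 3*17
     = 0.044118 * 1168.67 - 51
     = 0.558824.
Step 4: Ties present; correction factor C = 1 - 30/(16^3 - 16) = 0.992647. Corrected H = 0.558824 / 0.992647 = 0.562963.
Step 5: Under H0, H ~ chi^2(3); p-value = 0.904856.
Step 6: alpha = 0.1. fail to reject H0.

H = 0.5630, df = 3, p = 0.904856, fail to reject H0.


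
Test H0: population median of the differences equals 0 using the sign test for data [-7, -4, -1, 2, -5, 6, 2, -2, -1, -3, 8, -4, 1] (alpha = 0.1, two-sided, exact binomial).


Step 1: Discard zero differences. Original n = 13; n_eff = number of nonzero differences = 13.
Nonzero differences (with sign): -7, -4, -1, +2, -5, +6, +2, -2, -1, -3, +8, -4, +1
Step 2: Count signs: positive = 5, negative = 8.
Step 3: Under H0: P(positive) = 0.5, so the number of positives S ~ Bin(13, 0.5).
Step 4: Two-sided exact p-value = sum of Bin(13,0.5) probabilities at or below the observed probability = 0.581055.
Step 5: alpha = 0.1. fail to reject H0.

n_eff = 13, pos = 5, neg = 8, p = 0.581055, fail to reject H0.


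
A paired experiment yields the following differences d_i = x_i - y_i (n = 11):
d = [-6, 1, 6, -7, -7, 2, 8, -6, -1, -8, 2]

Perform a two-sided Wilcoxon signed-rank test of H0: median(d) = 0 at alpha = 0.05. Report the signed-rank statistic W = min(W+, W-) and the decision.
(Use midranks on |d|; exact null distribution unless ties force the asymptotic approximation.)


Step 1: Drop any zero differences (none here) and take |d_i|.
|d| = [6, 1, 6, 7, 7, 2, 8, 6, 1, 8, 2]
Step 2: Midrank |d_i| (ties get averaged ranks).
ranks: |6|->6, |1|->1.5, |6|->6, |7|->8.5, |7|->8.5, |2|->3.5, |8|->10.5, |6|->6, |1|->1.5, |8|->10.5, |2|->3.5
Step 3: Attach original signs; sum ranks with positive sign and with negative sign.
W+ = 1.5 + 6 + 3.5 + 10.5 + 3.5 = 25
W- = 6 + 8.5 + 8.5 + 6 + 1.5 + 10.5 = 41
(Check: W+ + W- = 66 should equal n(n+1)/2 = 66.)
Step 4: Test statistic W = min(W+, W-) = 25.
Step 5: Ties in |d|, so use the tie-corrected normal approximation.
        E[W] = n(n+1)/4 = 11*12/4 = 33.
        Tie groups: |d|=1 (t=2), |d|=2 (t=2), |d|=6 (t=3), |d|=7 (t=2), |d|=8 (t=2); sum(t^3 - t) = 48.
        Var[W] = n(n+1)(2n+1)/24 - sum(t^3-t)/48 = 3036/24 - 48/48 = 125.5.
        z = (W - E[W]) / sqrt(Var[W]) = (25 - 33) / 11.2027 = -0.7141.
        Two-sided p = 2*Phi(z) = 0.475156.
Step 6: alpha = 0.05. fail to reject H0.

W+ = 25, W- = 41, W = min = 25, p = 0.475156, fail to reject H0.


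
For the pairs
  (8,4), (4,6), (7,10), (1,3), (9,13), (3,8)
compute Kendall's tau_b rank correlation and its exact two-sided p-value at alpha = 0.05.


Step 1: Enumerate the 15 unordered pairs (i,j) with i<j and classify each by sign(x_j-x_i) * sign(y_j-y_i).
  (1,2):dx=-4,dy=+2->D; (1,3):dx=-1,dy=+6->D; (1,4):dx=-7,dy=-1->C; (1,5):dx=+1,dy=+9->C
  (1,6):dx=-5,dy=+4->D; (2,3):dx=+3,dy=+4->C; (2,4):dx=-3,dy=-3->C; (2,5):dx=+5,dy=+7->C
  (2,6):dx=-1,dy=+2->D; (3,4):dx=-6,dy=-7->C; (3,5):dx=+2,dy=+3->C; (3,6):dx=-4,dy=-2->C
  (4,5):dx=+8,dy=+10->C; (4,6):dx=+2,dy=+5->C; (5,6):dx=-6,dy=-5->C
Step 2: C = 11, D = 4, total pairs = 15.
Step 3: tau = (C - D)/(n(n-1)/2) = (11 - 4)/15 = 0.466667.
Step 4: Exact two-sided p-value (enumerate n! = 720 permutations of y under H0): p = 0.272222.
Step 5: alpha = 0.05. fail to reject H0.

tau_b = 0.4667 (C=11, D=4), p = 0.272222, fail to reject H0.


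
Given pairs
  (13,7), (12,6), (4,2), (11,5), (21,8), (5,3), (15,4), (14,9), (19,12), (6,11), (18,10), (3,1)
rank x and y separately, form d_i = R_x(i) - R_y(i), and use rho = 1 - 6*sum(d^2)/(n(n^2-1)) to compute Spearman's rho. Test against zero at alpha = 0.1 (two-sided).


Step 1: Rank x and y separately (midranks; no ties here).
rank(x): 13->7, 12->6, 4->2, 11->5, 21->12, 5->3, 15->9, 14->8, 19->11, 6->4, 18->10, 3->1
rank(y): 7->7, 6->6, 2->2, 5->5, 8->8, 3->3, 4->4, 9->9, 12->12, 11->11, 10->10, 1->1
Step 2: d_i = R_x(i) - R_y(i); compute d_i^2.
  (7-7)^2=0, (6-6)^2=0, (2-2)^2=0, (5-5)^2=0, (12-8)^2=16, (3-3)^2=0, (9-4)^2=25, (8-9)^2=1, (11-12)^2=1, (4-11)^2=49, (10-10)^2=0, (1-1)^2=0
sum(d^2) = 92.
Step 3: rho = 1 - 6*92 / (12*(12^2 - 1)) = 1 - 552/1716 = 0.678322.
Step 4: Under H0, t = rho * sqrt((n-2)/(1-rho^2)) = 2.9194 ~ t(10).
Step 5: Two-sided p-value from the t-distribution with 10 df = 0.015317.
Step 6: alpha = 0.1. reject H0.

rho = 0.6783, p = 0.015317, reject H0 at alpha = 0.1.


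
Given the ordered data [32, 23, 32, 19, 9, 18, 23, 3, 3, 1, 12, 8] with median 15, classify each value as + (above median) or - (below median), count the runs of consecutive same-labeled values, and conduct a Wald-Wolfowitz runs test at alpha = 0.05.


Step 1: Compute median = 15; label A = above, B = below.
Labels in order: AAAABAABBBBB  (n_A = 6, n_B = 6)
Step 2: Count runs R = 4.
Step 3: Under H0 (random ordering), E[R] = 2*n_A*n_B/(n_A+n_B) + 1 = 2*6*6/12 + 1 = 7.0000.
        Var[R] = 2*n_A*n_B*(2*n_A*n_B - n_A - n_B) / ((n_A+n_B)^2 * (n_A+n_B-1)) = 4320/1584 = 2.7273.
        SD[R] = 1.6514.
Step 4: Continuity-corrected z = (R + 0.5 - E[R]) / SD[R] = (4 + 0.5 - 7.0000) / 1.6514 = -1.5138.
Step 5: Two-sided p-value via normal approximation = 2*(1 - Phi(|z|)) = 0.130070.
Step 6: alpha = 0.05. fail to reject H0.

R = 4, z = -1.5138, p = 0.130070, fail to reject H0.


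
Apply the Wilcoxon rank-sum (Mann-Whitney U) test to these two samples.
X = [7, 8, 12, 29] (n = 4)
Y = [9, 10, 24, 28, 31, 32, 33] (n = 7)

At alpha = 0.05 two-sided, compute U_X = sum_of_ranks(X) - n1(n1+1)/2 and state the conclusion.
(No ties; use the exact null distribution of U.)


Step 1: Combine and sort all 11 observations; assign midranks.
sorted (value, group): (7,X), (8,X), (9,Y), (10,Y), (12,X), (24,Y), (28,Y), (29,X), (31,Y), (32,Y), (33,Y)
ranks: 7->1, 8->2, 9->3, 10->4, 12->5, 24->6, 28->7, 29->8, 31->9, 32->10, 33->11
Step 2: Rank sum for X: R1 = 1 + 2 + 5 + 8 = 16.
Step 3: U_X = R1 - n1(n1+1)/2 = 16 - 4*5/2 = 16 - 10 = 6.
       U_Y = n1*n2 - U_X = 28 - 6 = 22.
Step 4: No ties, so the exact null distribution of U (based on enumerating the C(11,4) = 330 equally likely rank assignments) gives the two-sided p-value.
Step 5: p-value = 0.163636; compare to alpha = 0.05. fail to reject H0.

U_X = 6, p = 0.163636, fail to reject H0 at alpha = 0.05.


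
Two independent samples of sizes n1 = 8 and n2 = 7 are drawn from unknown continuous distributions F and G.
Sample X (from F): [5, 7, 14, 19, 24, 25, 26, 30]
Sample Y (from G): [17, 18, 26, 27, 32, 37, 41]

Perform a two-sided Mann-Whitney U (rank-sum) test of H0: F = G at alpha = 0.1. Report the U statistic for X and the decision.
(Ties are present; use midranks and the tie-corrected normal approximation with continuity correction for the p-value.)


Step 1: Combine and sort all 15 observations; assign midranks.
sorted (value, group): (5,X), (7,X), (14,X), (17,Y), (18,Y), (19,X), (24,X), (25,X), (26,X), (26,Y), (27,Y), (30,X), (32,Y), (37,Y), (41,Y)
ranks: 5->1, 7->2, 14->3, 17->4, 18->5, 19->6, 24->7, 25->8, 26->9.5, 26->9.5, 27->11, 30->12, 32->13, 37->14, 41->15
Step 2: Rank sum for X: R1 = 1 + 2 + 3 + 6 + 7 + 8 + 9.5 + 12 = 48.5.
Step 3: U_X = R1 - n1(n1+1)/2 = 48.5 - 8*9/2 = 48.5 - 36 = 12.5.
       U_Y = n1*n2 - U_X = 56 - 12.5 = 43.5.
Step 4: Ties are present, so use the tie-corrected normal approximation (with continuity correction) for the p-value.
Step 5: p-value = 0.082305; compare to alpha = 0.1. reject H0.

U_X = 12.5, p = 0.082305, reject H0 at alpha = 0.1.


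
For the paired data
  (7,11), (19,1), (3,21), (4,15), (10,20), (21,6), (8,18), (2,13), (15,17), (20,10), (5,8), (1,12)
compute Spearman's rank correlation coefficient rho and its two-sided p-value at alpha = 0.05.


Step 1: Rank x and y separately (midranks; no ties here).
rank(x): 7->6, 19->10, 3->3, 4->4, 10->8, 21->12, 8->7, 2->2, 15->9, 20->11, 5->5, 1->1
rank(y): 11->5, 1->1, 21->12, 15->8, 20->11, 6->2, 18->10, 13->7, 17->9, 10->4, 8->3, 12->6
Step 2: d_i = R_x(i) - R_y(i); compute d_i^2.
  (6-5)^2=1, (10-1)^2=81, (3-12)^2=81, (4-8)^2=16, (8-11)^2=9, (12-2)^2=100, (7-10)^2=9, (2-7)^2=25, (9-9)^2=0, (11-4)^2=49, (5-3)^2=4, (1-6)^2=25
sum(d^2) = 400.
Step 3: rho = 1 - 6*400 / (12*(12^2 - 1)) = 1 - 2400/1716 = -0.398601.
Step 4: Under H0, t = rho * sqrt((n-2)/(1-rho^2)) = -1.3744 ~ t(10).
Step 5: Two-sided p-value from the t-distribution with 10 df = 0.199335.
Step 6: alpha = 0.05. fail to reject H0.

rho = -0.3986, p = 0.199335, fail to reject H0 at alpha = 0.05.


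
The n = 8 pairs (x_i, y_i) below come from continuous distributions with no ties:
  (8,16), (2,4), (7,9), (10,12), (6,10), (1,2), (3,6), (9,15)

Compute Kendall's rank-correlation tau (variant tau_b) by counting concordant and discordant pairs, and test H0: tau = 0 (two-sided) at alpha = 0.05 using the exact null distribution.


Step 1: Enumerate the 28 unordered pairs (i,j) with i<j and classify each by sign(x_j-x_i) * sign(y_j-y_i).
  (1,2):dx=-6,dy=-12->C; (1,3):dx=-1,dy=-7->C; (1,4):dx=+2,dy=-4->D; (1,5):dx=-2,dy=-6->C
  (1,6):dx=-7,dy=-14->C; (1,7):dx=-5,dy=-10->C; (1,8):dx=+1,dy=-1->D; (2,3):dx=+5,dy=+5->C
  (2,4):dx=+8,dy=+8->C; (2,5):dx=+4,dy=+6->C; (2,6):dx=-1,dy=-2->C; (2,7):dx=+1,dy=+2->C
  (2,8):dx=+7,dy=+11->C; (3,4):dx=+3,dy=+3->C; (3,5):dx=-1,dy=+1->D; (3,6):dx=-6,dy=-7->C
  (3,7):dx=-4,dy=-3->C; (3,8):dx=+2,dy=+6->C; (4,5):dx=-4,dy=-2->C; (4,6):dx=-9,dy=-10->C
  (4,7):dx=-7,dy=-6->C; (4,8):dx=-1,dy=+3->D; (5,6):dx=-5,dy=-8->C; (5,7):dx=-3,dy=-4->C
  (5,8):dx=+3,dy=+5->C; (6,7):dx=+2,dy=+4->C; (6,8):dx=+8,dy=+13->C; (7,8):dx=+6,dy=+9->C
Step 2: C = 24, D = 4, total pairs = 28.
Step 3: tau = (C - D)/(n(n-1)/2) = (24 - 4)/28 = 0.714286.
Step 4: Exact two-sided p-value (enumerate n! = 40320 permutations of y under H0): p = 0.014137.
Step 5: alpha = 0.05. reject H0.

tau_b = 0.7143 (C=24, D=4), p = 0.014137, reject H0.


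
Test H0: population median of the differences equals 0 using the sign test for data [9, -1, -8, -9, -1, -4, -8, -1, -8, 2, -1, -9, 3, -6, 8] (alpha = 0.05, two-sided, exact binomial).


Step 1: Discard zero differences. Original n = 15; n_eff = number of nonzero differences = 15.
Nonzero differences (with sign): +9, -1, -8, -9, -1, -4, -8, -1, -8, +2, -1, -9, +3, -6, +8
Step 2: Count signs: positive = 4, negative = 11.
Step 3: Under H0: P(positive) = 0.5, so the number of positives S ~ Bin(15, 0.5).
Step 4: Two-sided exact p-value = sum of Bin(15,0.5) probabilities at or below the observed probability = 0.118469.
Step 5: alpha = 0.05. fail to reject H0.

n_eff = 15, pos = 4, neg = 11, p = 0.118469, fail to reject H0.


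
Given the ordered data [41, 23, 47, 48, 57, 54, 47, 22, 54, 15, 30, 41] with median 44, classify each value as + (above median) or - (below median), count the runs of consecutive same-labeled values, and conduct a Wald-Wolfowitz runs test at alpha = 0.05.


Step 1: Compute median = 44; label A = above, B = below.
Labels in order: BBAAAAABABBB  (n_A = 6, n_B = 6)
Step 2: Count runs R = 5.
Step 3: Under H0 (random ordering), E[R] = 2*n_A*n_B/(n_A+n_B) + 1 = 2*6*6/12 + 1 = 7.0000.
        Var[R] = 2*n_A*n_B*(2*n_A*n_B - n_A - n_B) / ((n_A+n_B)^2 * (n_A+n_B-1)) = 4320/1584 = 2.7273.
        SD[R] = 1.6514.
Step 4: Continuity-corrected z = (R + 0.5 - E[R]) / SD[R] = (5 + 0.5 - 7.0000) / 1.6514 = -0.9083.
Step 5: Two-sided p-value via normal approximation = 2*(1 - Phi(|z|)) = 0.363722.
Step 6: alpha = 0.05. fail to reject H0.

R = 5, z = -0.9083, p = 0.363722, fail to reject H0.


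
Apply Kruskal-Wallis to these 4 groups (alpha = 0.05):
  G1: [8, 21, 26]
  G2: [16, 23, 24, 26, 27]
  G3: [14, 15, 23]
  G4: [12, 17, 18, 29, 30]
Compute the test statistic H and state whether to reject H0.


Step 1: Combine all N = 16 observations and assign midranks.
sorted (value, group, rank): (8,G1,1), (12,G4,2), (14,G3,3), (15,G3,4), (16,G2,5), (17,G4,6), (18,G4,7), (21,G1,8), (23,G2,9.5), (23,G3,9.5), (24,G2,11), (26,G1,12.5), (26,G2,12.5), (27,G2,14), (29,G4,15), (30,G4,16)
Step 2: Sum ranks within each group.
R_1 = 21.5 (n_1 = 3)
R_2 = 52 (n_2 = 5)
R_3 = 16.5 (n_3 = 3)
R_4 = 46 (n_4 = 5)
Step 3: H = 12/(N(N+1)) * sum(R_i^2/n_i) - 3(N+1)
     = 12/(16*17) * (21.5^2/3 + 52^2/5 + 16.5^2/3 + 46^2/5) - 3*17
     = 0.044118 * 1208.83 - 51
     = 2.330882.
Step 4: Ties present; correction factor C = 1 - 12/(16^3 - 16) = 0.997059. Corrected H = 2.330882 / 0.997059 = 2.337758.
Step 5: Under H0, H ~ chi^2(3); p-value = 0.505326.
Step 6: alpha = 0.05. fail to reject H0.

H = 2.3378, df = 3, p = 0.505326, fail to reject H0.


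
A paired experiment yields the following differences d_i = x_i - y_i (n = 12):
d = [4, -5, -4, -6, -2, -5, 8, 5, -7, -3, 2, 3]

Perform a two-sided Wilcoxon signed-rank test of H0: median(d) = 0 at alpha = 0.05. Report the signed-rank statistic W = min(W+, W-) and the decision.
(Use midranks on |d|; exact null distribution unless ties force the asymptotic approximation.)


Step 1: Drop any zero differences (none here) and take |d_i|.
|d| = [4, 5, 4, 6, 2, 5, 8, 5, 7, 3, 2, 3]
Step 2: Midrank |d_i| (ties get averaged ranks).
ranks: |4|->5.5, |5|->8, |4|->5.5, |6|->10, |2|->1.5, |5|->8, |8|->12, |5|->8, |7|->11, |3|->3.5, |2|->1.5, |3|->3.5
Step 3: Attach original signs; sum ranks with positive sign and with negative sign.
W+ = 5.5 + 12 + 8 + 1.5 + 3.5 = 30.5
W- = 8 + 5.5 + 10 + 1.5 + 8 + 11 + 3.5 = 47.5
(Check: W+ + W- = 78 should equal n(n+1)/2 = 78.)
Step 4: Test statistic W = min(W+, W-) = 30.5.
Step 5: Ties in |d|, so use the tie-corrected normal approximation.
        E[W] = n(n+1)/4 = 12*13/4 = 39.
        Tie groups: |d|=2 (t=2), |d|=3 (t=2), |d|=4 (t=2), |d|=5 (t=3); sum(t^3 - t) = 42.
        Var[W] = n(n+1)(2n+1)/24 - sum(t^3-t)/48 = 3900/24 - 42/48 = 161.625.
        z = (W - E[W]) / sqrt(Var[W]) = (30.5 - 39) / 12.7132 = -0.6686.
        Two-sided p = 2*Phi(z) = 0.503752.
Step 6: alpha = 0.05. fail to reject H0.

W+ = 30.5, W- = 47.5, W = min = 30.5, p = 0.503752, fail to reject H0.
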